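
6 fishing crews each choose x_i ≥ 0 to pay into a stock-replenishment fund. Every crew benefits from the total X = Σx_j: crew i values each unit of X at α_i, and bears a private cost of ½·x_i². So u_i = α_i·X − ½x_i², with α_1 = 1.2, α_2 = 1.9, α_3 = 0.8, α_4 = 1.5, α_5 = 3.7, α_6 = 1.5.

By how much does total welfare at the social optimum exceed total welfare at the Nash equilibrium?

236.66

Crew i's FOC: ∂u_i/∂x_i = α_i − x_i = 0, so x_i* = α_i.
NE contributions = (1.2, 1.9, 0.8, 1.5, 3.7, 1.5); X = 10.6.
W^NE = (Σα)·X − ½Σα_i² = 10.6² − ½·23.88 = 100.42.
Planner sets x_i = Σα_j = 10.6 for every i, so X^SO = 6·10.6 = 63.6.
W^SO = (Σα)·X^SO − ½·6·(Σα)² = (6/2)·10.6² = 337.08.
Deadweight loss = W^SO − W^NE = 236.66.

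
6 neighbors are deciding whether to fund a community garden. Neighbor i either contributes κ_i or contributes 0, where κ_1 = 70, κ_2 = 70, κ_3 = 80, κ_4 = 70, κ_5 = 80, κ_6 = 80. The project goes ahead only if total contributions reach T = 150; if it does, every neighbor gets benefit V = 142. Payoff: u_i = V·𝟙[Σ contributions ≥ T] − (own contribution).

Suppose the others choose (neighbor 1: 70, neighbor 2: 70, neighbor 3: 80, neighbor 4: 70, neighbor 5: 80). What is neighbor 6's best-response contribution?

0

Others' total = 370 ≥ 150; contributing adds cost 80 for no extra benefit.
Best response: 0.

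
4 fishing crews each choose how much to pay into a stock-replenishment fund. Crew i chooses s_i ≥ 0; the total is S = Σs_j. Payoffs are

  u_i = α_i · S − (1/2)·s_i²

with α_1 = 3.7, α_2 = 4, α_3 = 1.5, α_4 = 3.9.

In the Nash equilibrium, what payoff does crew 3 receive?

Crew i's FOC: ∂u_i/∂s_i = α_i − s_i = 0, so s_i* = α_i.
NE contributions = (3.7, 4, 1.5, 3.9); S = 13.1.
u_3 = α_3·S − ½·(s_3)² = 1.5·13.1 − ½·1.5² = 18.525.

18.525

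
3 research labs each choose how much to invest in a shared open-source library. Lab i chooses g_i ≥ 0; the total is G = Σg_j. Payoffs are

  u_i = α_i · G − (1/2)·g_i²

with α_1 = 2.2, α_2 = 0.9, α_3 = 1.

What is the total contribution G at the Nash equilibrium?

4.1

Lab i's FOC: ∂u_i/∂g_i = α_i − g_i = 0, so g_i* = α_i.
NE contributions = (2.2, 0.9, 1); G = 4.1.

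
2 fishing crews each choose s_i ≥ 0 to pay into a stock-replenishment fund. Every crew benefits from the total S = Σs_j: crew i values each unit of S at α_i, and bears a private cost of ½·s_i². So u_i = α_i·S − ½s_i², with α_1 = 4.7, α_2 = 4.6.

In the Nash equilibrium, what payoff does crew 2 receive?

Crew i's FOC: ∂u_i/∂s_i = α_i − s_i = 0, so s_i* = α_i.
NE contributions = (4.7, 4.6); S = 9.3.
u_2 = α_2·S − ½·(s_2)² = 4.6·9.3 − ½·4.6² = 32.2.

32.2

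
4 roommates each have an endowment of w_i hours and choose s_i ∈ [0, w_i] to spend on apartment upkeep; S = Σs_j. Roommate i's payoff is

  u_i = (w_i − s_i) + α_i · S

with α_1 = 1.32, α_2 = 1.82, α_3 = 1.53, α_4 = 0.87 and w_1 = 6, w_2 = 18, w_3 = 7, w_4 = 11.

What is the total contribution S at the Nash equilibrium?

∂u_i/∂s_i = α_i − 1, so roommate i contributes w_i if α_i > 1, else 0.
α_i > 1 for i ∈ {1, 2, 3}; NE contributions (6, 18, 7, 0), S = 31.

31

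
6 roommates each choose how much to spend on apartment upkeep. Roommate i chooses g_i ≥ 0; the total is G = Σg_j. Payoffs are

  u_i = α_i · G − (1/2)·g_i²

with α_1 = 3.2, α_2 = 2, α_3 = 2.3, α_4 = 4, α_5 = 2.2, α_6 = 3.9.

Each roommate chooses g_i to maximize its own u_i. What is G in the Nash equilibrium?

Roommate i's FOC: ∂u_i/∂g_i = α_i − g_i = 0, so g_i* = α_i.
NE contributions = (3.2, 2, 2.3, 4, 2.2, 3.9); G = 17.6.

17.6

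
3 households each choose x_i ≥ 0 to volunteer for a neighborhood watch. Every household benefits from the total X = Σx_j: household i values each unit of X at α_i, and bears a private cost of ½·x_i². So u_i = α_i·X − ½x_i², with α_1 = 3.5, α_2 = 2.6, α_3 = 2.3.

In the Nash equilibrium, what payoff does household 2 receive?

Household i's FOC: ∂u_i/∂x_i = α_i − x_i = 0, so x_i* = α_i.
NE contributions = (3.5, 2.6, 2.3); X = 8.4.
u_2 = α_2·X − ½·(x_2)² = 2.6·8.4 − ½·2.6² = 18.46.

18.46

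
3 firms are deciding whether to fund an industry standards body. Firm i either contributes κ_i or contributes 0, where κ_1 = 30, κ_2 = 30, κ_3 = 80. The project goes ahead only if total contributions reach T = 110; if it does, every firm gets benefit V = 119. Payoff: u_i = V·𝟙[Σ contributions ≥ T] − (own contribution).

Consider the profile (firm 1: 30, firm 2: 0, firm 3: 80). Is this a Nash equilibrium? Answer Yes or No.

Yes

Total = 110 ≥ 110: provided.
Firm 1 (pledges 30, payoff 89): dropping to 0 → total 80, payoff 0. No gain.
Firm 2 (pledges 0, payoff 119): pledging 30 → total 140, payoff 89. No gain.
Firm 3 (pledges 80, payoff 39): dropping to 0 → total 30, payoff 0. No gain.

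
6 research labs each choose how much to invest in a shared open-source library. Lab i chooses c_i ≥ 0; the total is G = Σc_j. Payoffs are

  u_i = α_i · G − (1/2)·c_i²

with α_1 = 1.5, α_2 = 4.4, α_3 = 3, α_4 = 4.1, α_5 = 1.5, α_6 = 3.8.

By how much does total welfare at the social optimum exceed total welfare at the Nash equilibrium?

701.835

Lab i's FOC: ∂u_i/∂c_i = α_i − c_i = 0, so c_i* = α_i.
NE contributions = (1.5, 4.4, 3, 4.1, 1.5, 3.8); G = 18.3.
W^NE = (Σα)·G − ½Σα_i² = 18.3² − ½·64.11 = 302.835.
Planner sets c_i = Σα_j = 18.3 for every i, so G^SO = 6·18.3 = 109.8.
W^SO = (Σα)·G^SO − ½·6·(Σα)² = (6/2)·18.3² = 1004.67.
Deadweight loss = W^SO − W^NE = 701.835.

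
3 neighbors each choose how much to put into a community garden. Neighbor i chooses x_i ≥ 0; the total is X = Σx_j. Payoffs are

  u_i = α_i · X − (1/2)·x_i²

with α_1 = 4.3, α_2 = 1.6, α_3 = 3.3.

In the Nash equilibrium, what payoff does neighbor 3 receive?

Neighbor i's FOC: ∂u_i/∂x_i = α_i − x_i = 0, so x_i* = α_i.
NE contributions = (4.3, 1.6, 3.3); X = 9.2.
u_3 = α_3·X − ½·(x_3)² = 3.3·9.2 − ½·3.3² = 24.915.

24.915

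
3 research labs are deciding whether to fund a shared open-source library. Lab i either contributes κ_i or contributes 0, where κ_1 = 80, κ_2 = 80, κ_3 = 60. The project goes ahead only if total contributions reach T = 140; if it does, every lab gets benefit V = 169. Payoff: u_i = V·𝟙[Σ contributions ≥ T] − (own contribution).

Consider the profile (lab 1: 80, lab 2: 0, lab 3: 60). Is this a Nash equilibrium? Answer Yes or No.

Total = 140 ≥ 140: provided.
Lab 1 (pledges 80, payoff 89): dropping to 0 → total 60, payoff 0. No gain.
Lab 2 (pledges 0, payoff 169): pledging 80 → total 220, payoff 89. No gain.
Lab 3 (pledges 60, payoff 109): dropping to 0 → total 80, payoff 0. No gain.

Yes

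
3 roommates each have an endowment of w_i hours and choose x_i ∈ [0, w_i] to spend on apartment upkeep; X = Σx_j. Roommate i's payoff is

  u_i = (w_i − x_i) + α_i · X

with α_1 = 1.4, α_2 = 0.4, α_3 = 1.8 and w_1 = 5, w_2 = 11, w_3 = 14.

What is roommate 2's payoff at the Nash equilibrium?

∂u_i/∂x_i = α_i − 1, so roommate i contributes w_i if α_i > 1, else 0.
α_i > 1 for i ∈ {1, 3}; NE contributions (5, 0, 14), X = 19.
u_2 = (11 − 0) + 0.4·19 = 18.6.

18.6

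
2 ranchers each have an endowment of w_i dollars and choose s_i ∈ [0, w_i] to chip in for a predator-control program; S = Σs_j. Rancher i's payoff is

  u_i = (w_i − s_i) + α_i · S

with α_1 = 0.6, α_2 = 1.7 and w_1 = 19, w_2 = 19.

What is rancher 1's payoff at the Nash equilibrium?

∂u_i/∂s_i = α_i − 1, so rancher i contributes w_i if α_i > 1, else 0.
α_i > 1 for i ∈ {2}; NE contributions (0, 19), S = 19.
u_1 = (19 − 0) + 0.6·19 = 30.4.

30.4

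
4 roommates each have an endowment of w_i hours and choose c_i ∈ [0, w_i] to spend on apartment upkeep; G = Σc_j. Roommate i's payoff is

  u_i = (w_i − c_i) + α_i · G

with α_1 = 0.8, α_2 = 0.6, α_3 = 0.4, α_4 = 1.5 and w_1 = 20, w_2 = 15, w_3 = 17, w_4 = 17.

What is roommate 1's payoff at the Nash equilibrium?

33.6

∂u_i/∂c_i = α_i − 1, so roommate i contributes w_i if α_i > 1, else 0.
α_i > 1 for i ∈ {4}; NE contributions (0, 0, 0, 17), G = 17.
u_1 = (20 − 0) + 0.8·17 = 33.6.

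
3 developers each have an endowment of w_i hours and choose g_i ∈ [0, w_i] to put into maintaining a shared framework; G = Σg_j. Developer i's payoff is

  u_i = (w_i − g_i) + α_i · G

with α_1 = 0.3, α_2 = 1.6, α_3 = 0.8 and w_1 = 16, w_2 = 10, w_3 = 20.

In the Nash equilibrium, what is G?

10

∂u_i/∂g_i = α_i − 1, so developer i contributes w_i if α_i > 1, else 0.
α_i > 1 for i ∈ {2}; NE contributions (0, 10, 0), G = 10.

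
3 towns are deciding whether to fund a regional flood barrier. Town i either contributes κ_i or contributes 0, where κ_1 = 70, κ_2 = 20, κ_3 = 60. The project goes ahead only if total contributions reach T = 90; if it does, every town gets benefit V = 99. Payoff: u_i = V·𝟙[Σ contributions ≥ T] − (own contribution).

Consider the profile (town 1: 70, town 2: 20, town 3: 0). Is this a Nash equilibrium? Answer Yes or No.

Total = 90 ≥ 90: provided.
Town 1 (pledges 70, payoff 29): dropping to 0 → total 20, payoff 0. No gain.
Town 2 (pledges 20, payoff 79): dropping to 0 → total 70, payoff 0. No gain.
Town 3 (pledges 0, payoff 99): pledging 60 → total 150, payoff 39. No gain.

Yes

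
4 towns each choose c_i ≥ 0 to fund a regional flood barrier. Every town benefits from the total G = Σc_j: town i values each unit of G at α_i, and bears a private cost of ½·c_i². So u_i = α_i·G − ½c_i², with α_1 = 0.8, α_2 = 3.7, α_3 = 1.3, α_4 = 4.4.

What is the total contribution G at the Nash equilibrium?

Town i's FOC: ∂u_i/∂c_i = α_i − c_i = 0, so c_i* = α_i.
NE contributions = (0.8, 3.7, 1.3, 4.4); G = 10.2.

10.2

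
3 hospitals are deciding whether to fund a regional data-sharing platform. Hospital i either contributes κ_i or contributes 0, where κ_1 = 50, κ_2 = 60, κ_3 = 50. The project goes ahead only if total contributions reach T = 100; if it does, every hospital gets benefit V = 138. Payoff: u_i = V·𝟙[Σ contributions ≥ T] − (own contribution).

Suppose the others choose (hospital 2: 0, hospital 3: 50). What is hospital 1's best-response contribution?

Others' total = 50. Contributing 50 brings total to 100 ≥ 100: gain V − κ_1 = 88.
Best response: 50.

50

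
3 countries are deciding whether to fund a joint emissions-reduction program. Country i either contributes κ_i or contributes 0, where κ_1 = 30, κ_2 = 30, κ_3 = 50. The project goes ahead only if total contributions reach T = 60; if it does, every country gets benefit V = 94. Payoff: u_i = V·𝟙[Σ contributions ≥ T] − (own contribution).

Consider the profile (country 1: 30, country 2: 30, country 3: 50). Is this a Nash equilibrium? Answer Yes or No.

No

Total = 110 ≥ 60: provided.
Country 1 (pledges 30, payoff 64): dropping to 0 → total 80, payoff 94. Profitable deviation.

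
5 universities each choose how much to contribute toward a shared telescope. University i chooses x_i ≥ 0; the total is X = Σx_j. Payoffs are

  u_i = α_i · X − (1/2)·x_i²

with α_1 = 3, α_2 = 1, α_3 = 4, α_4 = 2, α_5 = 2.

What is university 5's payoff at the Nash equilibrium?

22

University i's FOC: ∂u_i/∂x_i = α_i − x_i = 0, so x_i* = α_i.
NE contributions = (3, 1, 4, 2, 2); X = 12.
u_5 = α_5·X − ½·(x_5)² = 2·12 − ½·2² = 22.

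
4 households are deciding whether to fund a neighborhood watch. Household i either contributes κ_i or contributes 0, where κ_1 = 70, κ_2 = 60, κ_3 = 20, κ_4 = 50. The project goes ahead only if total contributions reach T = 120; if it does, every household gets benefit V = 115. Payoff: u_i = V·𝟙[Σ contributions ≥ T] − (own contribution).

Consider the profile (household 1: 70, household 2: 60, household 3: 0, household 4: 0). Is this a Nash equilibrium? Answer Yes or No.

Yes

Total = 130 ≥ 120: provided.
Household 1 (pledges 70, payoff 45): dropping to 0 → total 60, payoff 0. No gain.
Household 2 (pledges 60, payoff 55): dropping to 0 → total 70, payoff 0. No gain.
Household 3 (pledges 0, payoff 115): pledging 20 → total 150, payoff 95. No gain.
Household 4 (pledges 0, payoff 115): pledging 50 → total 180, payoff 65. No gain.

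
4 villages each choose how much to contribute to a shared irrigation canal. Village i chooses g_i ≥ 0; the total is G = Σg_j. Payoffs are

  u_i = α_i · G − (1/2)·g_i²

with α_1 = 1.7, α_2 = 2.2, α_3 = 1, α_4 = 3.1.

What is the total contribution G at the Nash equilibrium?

8

Village i's FOC: ∂u_i/∂g_i = α_i − g_i = 0, so g_i* = α_i.
NE contributions = (1.7, 2.2, 1, 3.1); G = 8.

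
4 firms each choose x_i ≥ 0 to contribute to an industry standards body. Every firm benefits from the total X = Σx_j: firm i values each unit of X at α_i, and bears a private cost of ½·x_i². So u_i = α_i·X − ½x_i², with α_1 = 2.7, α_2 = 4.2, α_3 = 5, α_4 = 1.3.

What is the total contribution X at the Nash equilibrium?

13.2

Firm i's FOC: ∂u_i/∂x_i = α_i − x_i = 0, so x_i* = α_i.
NE contributions = (2.7, 4.2, 5, 1.3); X = 13.2.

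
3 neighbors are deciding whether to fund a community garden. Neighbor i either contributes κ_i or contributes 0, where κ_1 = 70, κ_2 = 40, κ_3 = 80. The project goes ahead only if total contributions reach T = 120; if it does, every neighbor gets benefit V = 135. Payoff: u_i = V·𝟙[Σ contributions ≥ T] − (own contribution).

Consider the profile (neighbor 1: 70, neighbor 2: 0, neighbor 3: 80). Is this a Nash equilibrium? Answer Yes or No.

Total = 150 ≥ 120: provided.
Neighbor 1 (pledges 70, payoff 65): dropping to 0 → total 80, payoff 0. No gain.
Neighbor 2 (pledges 0, payoff 135): pledging 40 → total 190, payoff 95. No gain.
Neighbor 3 (pledges 80, payoff 55): dropping to 0 → total 70, payoff 0. No gain.

Yes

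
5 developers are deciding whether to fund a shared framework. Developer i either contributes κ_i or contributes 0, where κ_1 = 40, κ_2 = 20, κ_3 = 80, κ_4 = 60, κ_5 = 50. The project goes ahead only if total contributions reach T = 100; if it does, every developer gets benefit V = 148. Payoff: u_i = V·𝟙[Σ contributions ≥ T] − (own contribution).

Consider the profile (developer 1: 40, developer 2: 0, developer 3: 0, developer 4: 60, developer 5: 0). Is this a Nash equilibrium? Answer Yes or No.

Yes

Total = 100 ≥ 100: provided.
Developer 1 (pledges 40, payoff 108): dropping to 0 → total 60, payoff 0. No gain.
Developer 2 (pledges 0, payoff 148): pledging 20 → total 120, payoff 128. No gain.
Developer 3 (pledges 0, payoff 148): pledging 80 → total 180, payoff 68. No gain.
Developer 4 (pledges 60, payoff 88): dropping to 0 → total 40, payoff 0. No gain.
Developer 5 (pledges 0, payoff 148): pledging 50 → total 150, payoff 98. No gain.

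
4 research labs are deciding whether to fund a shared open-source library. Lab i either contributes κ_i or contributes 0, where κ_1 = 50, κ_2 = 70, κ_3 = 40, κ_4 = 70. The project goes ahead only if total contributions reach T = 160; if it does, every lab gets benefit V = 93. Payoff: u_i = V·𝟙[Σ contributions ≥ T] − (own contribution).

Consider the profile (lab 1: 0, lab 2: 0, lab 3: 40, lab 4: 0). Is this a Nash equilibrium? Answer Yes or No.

No

Total = 40 < 160: not provided.
Lab 1 (pledges 0, payoff 0): pledging 50 → total 90, payoff -50. No gain.
Lab 2 (pledges 0, payoff 0): pledging 70 → total 110, payoff -70. No gain.
Lab 3 (pledges 40, payoff -40): dropping to 0 → total 0, payoff 0. Profitable deviation.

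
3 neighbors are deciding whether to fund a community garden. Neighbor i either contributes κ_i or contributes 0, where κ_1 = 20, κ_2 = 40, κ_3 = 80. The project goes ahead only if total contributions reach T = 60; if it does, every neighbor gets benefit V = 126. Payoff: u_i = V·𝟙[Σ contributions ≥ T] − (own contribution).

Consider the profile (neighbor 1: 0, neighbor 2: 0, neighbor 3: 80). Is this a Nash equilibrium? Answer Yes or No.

Total = 80 ≥ 60: provided.
Neighbor 1 (pledges 0, payoff 126): pledging 20 → total 100, payoff 106. No gain.
Neighbor 2 (pledges 0, payoff 126): pledging 40 → total 120, payoff 86. No gain.
Neighbor 3 (pledges 80, payoff 46): dropping to 0 → total 0, payoff 0. No gain.

Yes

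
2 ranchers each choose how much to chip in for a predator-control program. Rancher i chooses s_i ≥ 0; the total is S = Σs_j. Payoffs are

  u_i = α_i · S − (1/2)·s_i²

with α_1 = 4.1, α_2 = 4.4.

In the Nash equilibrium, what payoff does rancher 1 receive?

26.445

Rancher i's FOC: ∂u_i/∂s_i = α_i − s_i = 0, so s_i* = α_i.
NE contributions = (4.1, 4.4); S = 8.5.
u_1 = α_1·S − ½·(s_1)² = 4.1·8.5 − ½·4.1² = 26.445.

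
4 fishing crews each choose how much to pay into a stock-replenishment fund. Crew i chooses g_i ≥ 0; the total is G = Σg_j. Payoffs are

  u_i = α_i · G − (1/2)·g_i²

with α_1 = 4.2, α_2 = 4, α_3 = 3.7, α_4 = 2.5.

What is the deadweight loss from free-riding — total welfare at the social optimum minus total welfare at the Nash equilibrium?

234.15

Crew i's FOC: ∂u_i/∂g_i = α_i − g_i = 0, so g_i* = α_i.
NE contributions = (4.2, 4, 3.7, 2.5); G = 14.4.
W^NE = (Σα)·G − ½Σα_i² = 14.4² − ½·53.58 = 180.57.
Planner sets g_i = Σα_j = 14.4 for every i, so G^SO = 4·14.4 = 57.6.
W^SO = (Σα)·G^SO − ½·4·(Σα)² = (4/2)·14.4² = 414.72.
Deadweight loss = W^SO − W^NE = 234.15.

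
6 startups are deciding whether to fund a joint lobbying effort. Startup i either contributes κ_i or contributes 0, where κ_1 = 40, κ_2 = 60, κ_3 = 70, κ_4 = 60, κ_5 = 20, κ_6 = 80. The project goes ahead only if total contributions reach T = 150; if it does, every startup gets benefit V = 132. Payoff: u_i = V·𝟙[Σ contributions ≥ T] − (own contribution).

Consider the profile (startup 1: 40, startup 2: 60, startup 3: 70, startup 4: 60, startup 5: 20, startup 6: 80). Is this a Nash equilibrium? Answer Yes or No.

Total = 330 ≥ 150: provided.
Startup 1 (pledges 40, payoff 92): dropping to 0 → total 290, payoff 132. Profitable deviation.

No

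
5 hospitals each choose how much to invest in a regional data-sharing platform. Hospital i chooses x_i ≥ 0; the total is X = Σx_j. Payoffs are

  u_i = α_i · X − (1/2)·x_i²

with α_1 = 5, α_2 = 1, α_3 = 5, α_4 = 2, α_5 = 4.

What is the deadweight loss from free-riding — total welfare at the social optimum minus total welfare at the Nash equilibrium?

469

Hospital i's FOC: ∂u_i/∂x_i = α_i − x_i = 0, so x_i* = α_i.
NE contributions = (5, 1, 5, 2, 4); X = 17.
W^NE = (Σα)·X − ½Σα_i² = 17² − ½·71 = 253.5.
Planner sets x_i = Σα_j = 17 for every i, so X^SO = 5·17 = 85.
W^SO = (Σα)·X^SO − ½·5·(Σα)² = (5/2)·17² = 722.5.
Deadweight loss = W^SO − W^NE = 469.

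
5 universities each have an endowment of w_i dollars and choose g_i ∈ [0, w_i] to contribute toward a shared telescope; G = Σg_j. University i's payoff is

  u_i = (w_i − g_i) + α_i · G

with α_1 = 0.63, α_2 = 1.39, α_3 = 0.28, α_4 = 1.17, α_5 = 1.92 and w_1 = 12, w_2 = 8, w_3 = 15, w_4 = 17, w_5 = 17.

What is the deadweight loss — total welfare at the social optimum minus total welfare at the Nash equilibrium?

118.53

∂u_i/∂g_i = α_i − 1, so university i contributes w_i if α_i > 1, else 0.
α_i > 1 for i ∈ {2, 4, 5}; NE contributions (0, 8, 0, 17, 17), G = 42.
W^NE = Σw_i − G^NE + (Σα_i)·G^NE = 69 + 4.39·42 = 253.38.
Planner: ∂(Σu_j)/∂g_i = Σα_j − 1 = 4.39 > 0, so everyone contributes w_i; G^SO = 69, W^SO = 69 + 4.39·69 = 371.91.
Deadweight loss = 118.53.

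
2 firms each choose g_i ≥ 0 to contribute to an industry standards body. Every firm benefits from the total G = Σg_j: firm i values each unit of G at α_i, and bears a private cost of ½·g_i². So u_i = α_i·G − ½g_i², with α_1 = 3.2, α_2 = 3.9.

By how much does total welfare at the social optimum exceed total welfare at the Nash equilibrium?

Firm i's FOC: ∂u_i/∂g_i = α_i − g_i = 0, so g_i* = α_i.
NE contributions = (3.2, 3.9); G = 7.1.
W^NE = (Σα)·G − ½Σα_i² = 7.1² − ½·25.45 = 37.685.
Planner sets g_i = Σα_j = 7.1 for every i, so G^SO = 2·7.1 = 14.2.
W^SO = (Σα)·G^SO − ½·2·(Σα)² = (2/2)·7.1² = 50.41.
Deadweight loss = W^SO − W^NE = 12.725.

12.725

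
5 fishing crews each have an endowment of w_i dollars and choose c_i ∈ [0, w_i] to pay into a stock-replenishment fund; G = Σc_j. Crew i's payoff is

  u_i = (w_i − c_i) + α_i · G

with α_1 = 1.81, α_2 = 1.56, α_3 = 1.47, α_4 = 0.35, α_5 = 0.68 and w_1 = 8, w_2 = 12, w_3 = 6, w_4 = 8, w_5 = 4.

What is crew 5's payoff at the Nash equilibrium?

21.68

∂u_i/∂c_i = α_i − 1, so crew i contributes w_i if α_i > 1, else 0.
α_i > 1 for i ∈ {1, 2, 3}; NE contributions (8, 12, 6, 0, 0), G = 26.
u_5 = (4 − 0) + 0.68·26 = 21.68.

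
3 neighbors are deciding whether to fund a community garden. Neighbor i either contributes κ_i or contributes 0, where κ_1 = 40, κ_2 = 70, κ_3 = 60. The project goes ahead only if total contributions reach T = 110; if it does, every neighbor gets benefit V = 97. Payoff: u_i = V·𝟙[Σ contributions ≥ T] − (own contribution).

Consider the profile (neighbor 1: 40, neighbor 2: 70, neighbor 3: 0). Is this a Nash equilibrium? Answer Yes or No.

Yes

Total = 110 ≥ 110: provided.
Neighbor 1 (pledges 40, payoff 57): dropping to 0 → total 70, payoff 0. No gain.
Neighbor 2 (pledges 70, payoff 27): dropping to 0 → total 40, payoff 0. No gain.
Neighbor 3 (pledges 0, payoff 97): pledging 60 → total 170, payoff 37. No gain.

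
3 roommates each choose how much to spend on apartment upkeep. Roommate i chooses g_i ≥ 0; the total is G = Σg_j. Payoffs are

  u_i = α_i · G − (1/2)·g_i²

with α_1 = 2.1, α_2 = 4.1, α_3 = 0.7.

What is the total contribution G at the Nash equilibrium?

6.9

Roommate i's FOC: ∂u_i/∂g_i = α_i − g_i = 0, so g_i* = α_i.
NE contributions = (2.1, 4.1, 0.7); G = 6.9.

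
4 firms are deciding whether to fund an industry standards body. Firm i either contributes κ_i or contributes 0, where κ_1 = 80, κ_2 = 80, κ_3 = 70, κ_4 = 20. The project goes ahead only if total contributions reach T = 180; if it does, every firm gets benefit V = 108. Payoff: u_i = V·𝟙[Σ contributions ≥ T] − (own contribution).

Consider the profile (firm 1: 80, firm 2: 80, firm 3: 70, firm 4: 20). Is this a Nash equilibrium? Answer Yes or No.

No

Total = 250 ≥ 180: provided.
Firm 1 (pledges 80, payoff 28): dropping to 0 → total 170, payoff 0. No gain.
Firm 2 (pledges 80, payoff 28): dropping to 0 → total 170, payoff 0. No gain.
Firm 3 (pledges 70, payoff 38): dropping to 0 → total 180, payoff 108. Profitable deviation.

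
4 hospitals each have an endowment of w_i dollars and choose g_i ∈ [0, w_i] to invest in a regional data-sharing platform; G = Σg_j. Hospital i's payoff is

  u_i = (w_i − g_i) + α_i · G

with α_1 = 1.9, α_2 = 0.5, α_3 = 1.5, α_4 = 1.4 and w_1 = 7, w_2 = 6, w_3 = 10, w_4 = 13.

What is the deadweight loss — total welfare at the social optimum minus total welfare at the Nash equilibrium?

∂u_i/∂g_i = α_i − 1, so hospital i contributes w_i if α_i > 1, else 0.
α_i > 1 for i ∈ {1, 3, 4}; NE contributions (7, 0, 10, 13), G = 30.
W^NE = Σw_i − G^NE + (Σα_i)·G^NE = 36 + 4.3·30 = 165.
Planner: ∂(Σu_j)/∂g_i = Σα_j − 1 = 4.3 > 0, so everyone contributes w_i; G^SO = 36, W^SO = 36 + 4.3·36 = 190.8.
Deadweight loss = 25.8.

25.8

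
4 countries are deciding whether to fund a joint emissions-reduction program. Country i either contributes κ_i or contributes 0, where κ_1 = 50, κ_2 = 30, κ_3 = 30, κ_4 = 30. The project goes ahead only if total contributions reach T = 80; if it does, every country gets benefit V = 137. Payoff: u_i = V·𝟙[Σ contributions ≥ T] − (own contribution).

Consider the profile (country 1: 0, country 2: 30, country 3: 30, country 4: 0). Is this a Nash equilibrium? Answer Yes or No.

Total = 60 < 80: not provided.
Country 1 (pledges 0, payoff 0): pledging 50 → total 110, payoff 87. Profitable deviation.

No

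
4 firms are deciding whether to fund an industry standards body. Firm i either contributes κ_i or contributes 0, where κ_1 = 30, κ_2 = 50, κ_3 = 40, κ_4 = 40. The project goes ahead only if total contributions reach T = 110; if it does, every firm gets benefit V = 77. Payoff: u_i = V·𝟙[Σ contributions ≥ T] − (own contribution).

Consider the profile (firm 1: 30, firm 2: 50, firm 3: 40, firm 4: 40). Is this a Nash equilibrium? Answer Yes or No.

No

Total = 160 ≥ 110: provided.
Firm 1 (pledges 30, payoff 47): dropping to 0 → total 130, payoff 77. Profitable deviation.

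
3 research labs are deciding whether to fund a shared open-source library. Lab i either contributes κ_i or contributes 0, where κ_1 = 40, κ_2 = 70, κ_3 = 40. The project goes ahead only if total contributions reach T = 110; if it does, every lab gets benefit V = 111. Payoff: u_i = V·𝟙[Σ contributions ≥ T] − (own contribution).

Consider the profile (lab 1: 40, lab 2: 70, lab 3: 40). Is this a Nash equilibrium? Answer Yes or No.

Total = 150 ≥ 110: provided.
Lab 1 (pledges 40, payoff 71): dropping to 0 → total 110, payoff 111. Profitable deviation.

No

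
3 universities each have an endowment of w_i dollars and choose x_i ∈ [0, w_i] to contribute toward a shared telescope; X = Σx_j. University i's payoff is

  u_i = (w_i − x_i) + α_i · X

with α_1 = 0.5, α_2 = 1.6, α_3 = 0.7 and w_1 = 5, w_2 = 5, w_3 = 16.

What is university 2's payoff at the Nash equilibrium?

∂u_i/∂x_i = α_i − 1, so university i contributes w_i if α_i > 1, else 0.
α_i > 1 for i ∈ {2}; NE contributions (0, 5, 0), X = 5.
u_2 = (5 − 5) + 1.6·5 = 8.

8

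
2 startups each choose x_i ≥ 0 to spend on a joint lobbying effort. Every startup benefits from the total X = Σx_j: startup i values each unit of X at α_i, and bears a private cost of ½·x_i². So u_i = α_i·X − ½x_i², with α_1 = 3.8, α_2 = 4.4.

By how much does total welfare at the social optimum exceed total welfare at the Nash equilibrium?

16.9

Startup i's FOC: ∂u_i/∂x_i = α_i − x_i = 0, so x_i* = α_i.
NE contributions = (3.8, 4.4); X = 8.2.
W^NE = (Σα)·X − ½Σα_i² = 8.2² − ½·33.8 = 50.34.
Planner sets x_i = Σα_j = 8.2 for every i, so X^SO = 2·8.2 = 16.4.
W^SO = (Σα)·X^SO − ½·2·(Σα)² = (2/2)·8.2² = 67.24.
Deadweight loss = W^SO − W^NE = 16.9.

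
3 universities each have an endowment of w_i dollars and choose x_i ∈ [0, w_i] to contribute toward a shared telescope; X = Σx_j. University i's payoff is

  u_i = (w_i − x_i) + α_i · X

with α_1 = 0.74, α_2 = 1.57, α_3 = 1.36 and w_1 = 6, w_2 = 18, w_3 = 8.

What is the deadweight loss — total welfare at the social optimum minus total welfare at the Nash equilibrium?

16.02

∂u_i/∂x_i = α_i − 1, so university i contributes w_i if α_i > 1, else 0.
α_i > 1 for i ∈ {2, 3}; NE contributions (0, 18, 8), X = 26.
W^NE = Σw_i − X^NE + (Σα_i)·X^NE = 32 + 2.67·26 = 101.42.
Planner: ∂(Σu_j)/∂x_i = Σα_j − 1 = 2.67 > 0, so everyone contributes w_i; X^SO = 32, W^SO = 32 + 2.67·32 = 117.44.
Deadweight loss = 16.02.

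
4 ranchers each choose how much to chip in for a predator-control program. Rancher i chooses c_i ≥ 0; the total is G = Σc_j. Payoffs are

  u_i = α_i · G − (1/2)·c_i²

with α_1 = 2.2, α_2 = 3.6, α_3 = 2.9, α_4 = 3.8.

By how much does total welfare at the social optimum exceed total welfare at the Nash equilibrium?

176.575

Rancher i's FOC: ∂u_i/∂c_i = α_i − c_i = 0, so c_i* = α_i.
NE contributions = (2.2, 3.6, 2.9, 3.8); G = 12.5.
W^NE = (Σα)·G − ½Σα_i² = 12.5² − ½·40.65 = 135.925.
Planner sets c_i = Σα_j = 12.5 for every i, so G^SO = 4·12.5 = 50.
W^SO = (Σα)·G^SO − ½·4·(Σα)² = (4/2)·12.5² = 312.5.
Deadweight loss = W^SO − W^NE = 176.575.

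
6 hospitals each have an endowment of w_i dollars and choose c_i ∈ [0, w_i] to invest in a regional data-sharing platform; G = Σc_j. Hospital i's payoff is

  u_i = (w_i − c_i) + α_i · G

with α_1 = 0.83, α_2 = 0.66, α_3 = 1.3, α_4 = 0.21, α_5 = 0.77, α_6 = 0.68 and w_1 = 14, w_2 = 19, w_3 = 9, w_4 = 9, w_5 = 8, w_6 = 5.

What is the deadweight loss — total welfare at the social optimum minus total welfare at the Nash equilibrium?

∂u_i/∂c_i = α_i − 1, so hospital i contributes w_i if α_i > 1, else 0.
α_i > 1 for i ∈ {3}; NE contributions (0, 0, 9, 0, 0, 0), G = 9.
W^NE = Σw_i − G^NE + (Σα_i)·G^NE = 64 + 3.45·9 = 95.05.
Planner: ∂(Σu_j)/∂c_i = Σα_j − 1 = 3.45 > 0, so everyone contributes w_i; G^SO = 64, W^SO = 64 + 3.45·64 = 284.8.
Deadweight loss = 189.75.

189.75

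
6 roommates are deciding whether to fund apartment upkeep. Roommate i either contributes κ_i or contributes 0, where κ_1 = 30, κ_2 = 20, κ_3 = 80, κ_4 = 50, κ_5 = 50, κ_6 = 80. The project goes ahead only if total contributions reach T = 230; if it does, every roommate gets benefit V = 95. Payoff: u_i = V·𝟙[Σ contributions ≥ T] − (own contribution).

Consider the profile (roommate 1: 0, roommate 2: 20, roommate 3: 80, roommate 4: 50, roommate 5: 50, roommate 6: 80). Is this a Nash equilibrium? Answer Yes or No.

Total = 280 ≥ 230: provided.
Roommate 1 (pledges 0, payoff 95): pledging 30 → total 310, payoff 65. No gain.
Roommate 2 (pledges 20, payoff 75): dropping to 0 → total 260, payoff 95. Profitable deviation.

No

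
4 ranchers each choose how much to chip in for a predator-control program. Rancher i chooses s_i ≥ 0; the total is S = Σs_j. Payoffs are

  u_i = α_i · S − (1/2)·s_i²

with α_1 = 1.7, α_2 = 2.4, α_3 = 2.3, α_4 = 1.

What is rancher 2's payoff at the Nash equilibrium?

Rancher i's FOC: ∂u_i/∂s_i = α_i − s_i = 0, so s_i* = α_i.
NE contributions = (1.7, 2.4, 2.3, 1); S = 7.4.
u_2 = α_2·S − ½·(s_2)² = 2.4·7.4 − ½·2.4² = 14.88.

14.88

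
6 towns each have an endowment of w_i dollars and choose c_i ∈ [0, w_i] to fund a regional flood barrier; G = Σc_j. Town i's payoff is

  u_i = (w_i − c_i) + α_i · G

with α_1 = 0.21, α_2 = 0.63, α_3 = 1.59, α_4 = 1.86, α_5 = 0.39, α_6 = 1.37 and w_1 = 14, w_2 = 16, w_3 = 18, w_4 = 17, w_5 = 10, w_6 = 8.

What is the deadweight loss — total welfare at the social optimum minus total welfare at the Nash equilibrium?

∂u_i/∂c_i = α_i − 1, so town i contributes w_i if α_i > 1, else 0.
α_i > 1 for i ∈ {3, 4, 6}; NE contributions (0, 0, 18, 17, 0, 8), G = 43.
W^NE = Σw_i − G^NE + (Σα_i)·G^NE = 83 + 5.05·43 = 300.15.
Planner: ∂(Σu_j)/∂c_i = Σα_j − 1 = 5.05 > 0, so everyone contributes w_i; G^SO = 83, W^SO = 83 + 5.05·83 = 502.15.
Deadweight loss = 202.

202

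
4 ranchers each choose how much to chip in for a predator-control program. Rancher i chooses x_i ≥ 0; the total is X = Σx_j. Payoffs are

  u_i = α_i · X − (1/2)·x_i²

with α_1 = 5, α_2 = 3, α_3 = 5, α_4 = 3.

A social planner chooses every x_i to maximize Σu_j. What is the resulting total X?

64

Planner FOC: ∂(Σu_j)/∂x_i = (Σα_j) − x_i = 0, so x_i^SO = Σα_j = 16 for every i; X^SO = 64.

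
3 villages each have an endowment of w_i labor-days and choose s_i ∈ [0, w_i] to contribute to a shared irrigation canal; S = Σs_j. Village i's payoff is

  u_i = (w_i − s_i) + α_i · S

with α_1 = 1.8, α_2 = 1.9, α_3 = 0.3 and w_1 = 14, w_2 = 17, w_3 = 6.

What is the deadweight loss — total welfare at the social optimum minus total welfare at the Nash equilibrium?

18

∂u_i/∂s_i = α_i − 1, so village i contributes w_i if α_i > 1, else 0.
α_i > 1 for i ∈ {1, 2}; NE contributions (14, 17, 0), S = 31.
W^NE = Σw_i − S^NE + (Σα_i)·S^NE = 37 + 3·31 = 130.
Planner: ∂(Σu_j)/∂s_i = Σα_j − 1 = 3 > 0, so everyone contributes w_i; S^SO = 37, W^SO = 37 + 3·37 = 148.
Deadweight loss = 18.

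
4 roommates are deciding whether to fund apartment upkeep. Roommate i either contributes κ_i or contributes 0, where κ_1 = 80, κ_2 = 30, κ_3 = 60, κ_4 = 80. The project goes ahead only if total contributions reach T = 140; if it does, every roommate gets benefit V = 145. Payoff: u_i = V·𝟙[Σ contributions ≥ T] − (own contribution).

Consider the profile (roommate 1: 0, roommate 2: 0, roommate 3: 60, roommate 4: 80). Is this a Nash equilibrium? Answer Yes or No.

Yes

Total = 140 ≥ 140: provided.
Roommate 1 (pledges 0, payoff 145): pledging 80 → total 220, payoff 65. No gain.
Roommate 2 (pledges 0, payoff 145): pledging 30 → total 170, payoff 115. No gain.
Roommate 3 (pledges 60, payoff 85): dropping to 0 → total 80, payoff 0. No gain.
Roommate 4 (pledges 80, payoff 65): dropping to 0 → total 60, payoff 0. No gain.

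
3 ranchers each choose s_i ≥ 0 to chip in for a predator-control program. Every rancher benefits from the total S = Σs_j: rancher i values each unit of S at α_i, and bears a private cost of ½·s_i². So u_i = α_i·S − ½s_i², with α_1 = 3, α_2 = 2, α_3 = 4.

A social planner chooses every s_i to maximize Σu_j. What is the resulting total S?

27

Planner FOC: ∂(Σu_j)/∂s_i = (Σα_j) − s_i = 0, so s_i^SO = Σα_j = 9 for every i; S^SO = 27.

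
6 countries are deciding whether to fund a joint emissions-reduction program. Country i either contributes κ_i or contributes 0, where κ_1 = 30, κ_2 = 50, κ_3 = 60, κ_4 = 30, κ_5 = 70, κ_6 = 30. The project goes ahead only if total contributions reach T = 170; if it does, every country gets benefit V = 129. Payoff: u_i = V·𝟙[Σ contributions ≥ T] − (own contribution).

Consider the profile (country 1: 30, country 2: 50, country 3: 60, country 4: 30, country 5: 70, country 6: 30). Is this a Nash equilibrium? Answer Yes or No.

Total = 270 ≥ 170: provided.
Country 1 (pledges 30, payoff 99): dropping to 0 → total 240, payoff 129. Profitable deviation.

No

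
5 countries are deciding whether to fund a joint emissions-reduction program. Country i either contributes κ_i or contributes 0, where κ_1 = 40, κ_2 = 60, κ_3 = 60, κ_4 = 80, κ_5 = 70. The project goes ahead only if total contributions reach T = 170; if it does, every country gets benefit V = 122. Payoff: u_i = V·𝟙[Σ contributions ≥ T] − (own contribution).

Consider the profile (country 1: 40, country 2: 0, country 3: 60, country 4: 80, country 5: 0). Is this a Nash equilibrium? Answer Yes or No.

Yes

Total = 180 ≥ 170: provided.
Country 1 (pledges 40, payoff 82): dropping to 0 → total 140, payoff 0. No gain.
Country 2 (pledges 0, payoff 122): pledging 60 → total 240, payoff 62. No gain.
Country 3 (pledges 60, payoff 62): dropping to 0 → total 120, payoff 0. No gain.
Country 4 (pledges 80, payoff 42): dropping to 0 → total 100, payoff 0. No gain.
Country 5 (pledges 0, payoff 122): pledging 70 → total 250, payoff 52. No gain.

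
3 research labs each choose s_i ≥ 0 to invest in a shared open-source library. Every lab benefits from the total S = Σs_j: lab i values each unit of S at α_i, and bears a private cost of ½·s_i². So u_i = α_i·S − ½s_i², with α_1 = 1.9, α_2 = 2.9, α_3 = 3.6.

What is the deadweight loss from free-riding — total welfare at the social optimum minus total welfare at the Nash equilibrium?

47.77

Lab i's FOC: ∂u_i/∂s_i = α_i − s_i = 0, so s_i* = α_i.
NE contributions = (1.9, 2.9, 3.6); S = 8.4.
W^NE = (Σα)·S − ½Σα_i² = 8.4² − ½·24.98 = 58.07.
Planner sets s_i = Σα_j = 8.4 for every i, so S^SO = 3·8.4 = 25.2.
W^SO = (Σα)·S^SO − ½·3·(Σα)² = (3/2)·8.4² = 105.84.
Deadweight loss = W^SO − W^NE = 47.77.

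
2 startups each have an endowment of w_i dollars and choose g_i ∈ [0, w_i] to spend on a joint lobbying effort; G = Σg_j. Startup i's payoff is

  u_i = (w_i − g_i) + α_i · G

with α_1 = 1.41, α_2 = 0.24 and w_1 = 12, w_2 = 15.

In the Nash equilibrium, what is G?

∂u_i/∂g_i = α_i − 1, so startup i contributes w_i if α_i > 1, else 0.
α_i > 1 for i ∈ {1}; NE contributions (12, 0), G = 12.

12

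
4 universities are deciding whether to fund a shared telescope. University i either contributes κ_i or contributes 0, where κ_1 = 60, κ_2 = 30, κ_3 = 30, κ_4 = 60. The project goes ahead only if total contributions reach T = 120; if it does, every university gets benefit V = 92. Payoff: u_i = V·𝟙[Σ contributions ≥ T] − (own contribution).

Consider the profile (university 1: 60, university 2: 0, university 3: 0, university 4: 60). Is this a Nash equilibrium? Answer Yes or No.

Yes

Total = 120 ≥ 120: provided.
University 1 (pledges 60, payoff 32): dropping to 0 → total 60, payoff 0. No gain.
University 2 (pledges 0, payoff 92): pledging 30 → total 150, payoff 62. No gain.
University 3 (pledges 0, payoff 92): pledging 30 → total 150, payoff 62. No gain.
University 4 (pledges 60, payoff 32): dropping to 0 → total 60, payoff 0. No gain.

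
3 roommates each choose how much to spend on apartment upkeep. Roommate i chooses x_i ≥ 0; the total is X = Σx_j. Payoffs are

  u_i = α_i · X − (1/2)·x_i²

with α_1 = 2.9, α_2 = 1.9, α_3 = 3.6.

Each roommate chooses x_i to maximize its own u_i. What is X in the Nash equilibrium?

Roommate i's FOC: ∂u_i/∂x_i = α_i − x_i = 0, so x_i* = α_i.
NE contributions = (2.9, 1.9, 3.6); X = 8.4.

8.4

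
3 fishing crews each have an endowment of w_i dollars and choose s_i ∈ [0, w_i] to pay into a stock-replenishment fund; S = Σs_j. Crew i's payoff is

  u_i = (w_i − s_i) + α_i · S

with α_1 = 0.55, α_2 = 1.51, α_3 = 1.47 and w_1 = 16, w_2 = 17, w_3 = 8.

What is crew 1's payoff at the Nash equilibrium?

29.75

∂u_i/∂s_i = α_i − 1, so crew i contributes w_i if α_i > 1, else 0.
α_i > 1 for i ∈ {2, 3}; NE contributions (0, 17, 8), S = 25.
u_1 = (16 − 0) + 0.55·25 = 29.75.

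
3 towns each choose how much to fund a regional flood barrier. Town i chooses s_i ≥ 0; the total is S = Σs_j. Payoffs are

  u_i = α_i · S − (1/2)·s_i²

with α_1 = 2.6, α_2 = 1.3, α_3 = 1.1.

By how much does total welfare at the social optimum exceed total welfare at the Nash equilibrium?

Town i's FOC: ∂u_i/∂s_i = α_i − s_i = 0, so s_i* = α_i.
NE contributions = (2.6, 1.3, 1.1); S = 5.
W^NE = (Σα)·S − ½Σα_i² = 5² − ½·9.66 = 20.17.
Planner sets s_i = Σα_j = 5 for every i, so S^SO = 3·5 = 15.
W^SO = (Σα)·S^SO − ½·3·(Σα)² = (3/2)·5² = 37.5.
Deadweight loss = W^SO − W^NE = 17.33.

17.33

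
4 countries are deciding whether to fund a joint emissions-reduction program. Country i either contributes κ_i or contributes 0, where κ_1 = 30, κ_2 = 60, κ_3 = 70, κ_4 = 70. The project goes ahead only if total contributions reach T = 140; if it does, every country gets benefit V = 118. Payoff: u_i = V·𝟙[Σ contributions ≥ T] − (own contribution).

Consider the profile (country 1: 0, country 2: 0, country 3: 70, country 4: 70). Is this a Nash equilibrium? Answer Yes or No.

Yes

Total = 140 ≥ 140: provided.
Country 1 (pledges 0, payoff 118): pledging 30 → total 170, payoff 88. No gain.
Country 2 (pledges 0, payoff 118): pledging 60 → total 200, payoff 58. No gain.
Country 3 (pledges 70, payoff 48): dropping to 0 → total 70, payoff 0. No gain.
Country 4 (pledges 70, payoff 48): dropping to 0 → total 70, payoff 0. No gain.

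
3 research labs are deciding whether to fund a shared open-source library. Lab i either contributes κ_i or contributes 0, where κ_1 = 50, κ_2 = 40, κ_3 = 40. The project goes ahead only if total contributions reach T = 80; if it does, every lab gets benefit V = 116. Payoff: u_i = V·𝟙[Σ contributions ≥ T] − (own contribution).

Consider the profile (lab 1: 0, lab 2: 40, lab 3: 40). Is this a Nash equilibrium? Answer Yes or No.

Yes

Total = 80 ≥ 80: provided.
Lab 1 (pledges 0, payoff 116): pledging 50 → total 130, payoff 66. No gain.
Lab 2 (pledges 40, payoff 76): dropping to 0 → total 40, payoff 0. No gain.
Lab 3 (pledges 40, payoff 76): dropping to 0 → total 40, payoff 0. No gain.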